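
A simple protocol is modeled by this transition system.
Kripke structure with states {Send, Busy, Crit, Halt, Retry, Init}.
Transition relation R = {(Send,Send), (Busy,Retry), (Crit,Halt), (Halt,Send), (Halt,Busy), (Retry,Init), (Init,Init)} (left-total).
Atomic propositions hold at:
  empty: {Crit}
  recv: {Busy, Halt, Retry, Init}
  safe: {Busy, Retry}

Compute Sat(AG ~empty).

{Send, Busy, Halt, Retry, Init}

Sat(~empty) = {Send, Busy, Halt, Retry, Init}
AG ~empty: greatest fixpoint, start Z0 = {Send, Busy, Halt, Retry, Init}, keep only states in Sat with every successor in Z. Already a fixed point.
Sat(AG ~empty) = {Send, Busy, Halt, Retry, Init}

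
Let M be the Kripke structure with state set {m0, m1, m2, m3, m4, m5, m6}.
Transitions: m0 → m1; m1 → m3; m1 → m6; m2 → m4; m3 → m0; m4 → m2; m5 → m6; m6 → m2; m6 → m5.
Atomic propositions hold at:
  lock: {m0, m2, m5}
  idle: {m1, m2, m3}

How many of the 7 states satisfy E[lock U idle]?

4

E[lock U idle]: least fixpoint, start Z0 = Sat(idle) = {m1, m2, m3}, add states in Sat(lock) with some successor in Z. Z1 = {m0, m1, m2, m3}; fixed.
Sat(E[lock U idle]) = {m0, m1, m2, m3}
|Sat(E[lock U idle])| = |{m0, m1, m2, m3}| = 4.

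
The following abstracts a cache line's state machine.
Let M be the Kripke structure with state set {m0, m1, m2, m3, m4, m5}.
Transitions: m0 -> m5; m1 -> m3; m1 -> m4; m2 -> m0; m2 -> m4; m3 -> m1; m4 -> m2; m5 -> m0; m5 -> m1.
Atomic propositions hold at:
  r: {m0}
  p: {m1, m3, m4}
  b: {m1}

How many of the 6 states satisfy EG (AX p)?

2

Sat(AX p) = {s : every successor in {m1, m3, m4}} = {m1, m3}
EG (AX p): greatest fixpoint, start Z0 = {m1, m3}, keep only states in Sat with some successor in Z. Already a fixed point.
Sat(EG (AX p)) = {m1, m3}
|Sat(EG (AX p))| = |{m1, m3}| = 2.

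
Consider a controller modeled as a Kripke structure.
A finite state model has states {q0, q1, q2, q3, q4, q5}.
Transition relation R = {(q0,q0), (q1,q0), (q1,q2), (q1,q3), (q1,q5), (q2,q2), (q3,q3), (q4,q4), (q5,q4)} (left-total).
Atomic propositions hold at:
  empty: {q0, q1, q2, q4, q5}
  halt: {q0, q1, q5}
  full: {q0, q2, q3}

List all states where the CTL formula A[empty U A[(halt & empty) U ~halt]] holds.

Sat(halt & empty) = {q0, q1, q5}
Sat(~halt) = {q2, q3, q4}
A[(halt & empty) U ~halt]: least fixpoint, start Z0 = Sat(~halt) = {q2, q3, q4}, add states in Sat(halt & empty) with every successor in Z. Z1 = {q2, q3, q4, q5}; fixed.
Sat(A[(halt & empty) U ~halt]) = {q2, q3, q4, q5}
A[empty U A[(halt & empty) U ~halt]]: least fixpoint, start Z0 = Sat(A[(halt & empty) U ~halt]) = {q2, q3, q4, q5}, add states in Sat(empty) with every successor in Z. Already a fixed point.
Sat(A[empty U A[(halt & empty) U ~halt]]) = {q2, q3, q4, q5}

{q2, q3, q4, q5}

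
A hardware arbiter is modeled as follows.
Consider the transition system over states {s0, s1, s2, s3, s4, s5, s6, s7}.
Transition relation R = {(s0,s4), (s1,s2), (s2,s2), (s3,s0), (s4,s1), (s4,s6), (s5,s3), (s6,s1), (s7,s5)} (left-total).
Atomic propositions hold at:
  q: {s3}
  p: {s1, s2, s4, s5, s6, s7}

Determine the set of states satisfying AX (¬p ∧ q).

{s5}

Sat(¬p) = {s0, s3}
Sat(¬p ∧ q) = {s3}
Sat(AX (¬p ∧ q)) = {s : every successor in {s3}} = {s5}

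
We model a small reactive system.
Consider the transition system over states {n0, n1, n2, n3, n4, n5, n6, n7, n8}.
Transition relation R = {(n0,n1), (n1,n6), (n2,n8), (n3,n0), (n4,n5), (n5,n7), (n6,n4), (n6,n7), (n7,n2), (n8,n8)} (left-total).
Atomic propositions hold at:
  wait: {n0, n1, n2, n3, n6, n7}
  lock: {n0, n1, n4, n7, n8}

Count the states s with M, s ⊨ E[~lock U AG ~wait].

2

Sat(~lock) = {n2, n3, n5, n6}
Sat(~wait) = {n4, n5, n8}
AG ~wait: greatest fixpoint, start Z0 = {n4, n5, n8}, keep only states in Sat with every successor in Z. Z1 = {n4, n8}; Z2 = {n8}; fixed.
Sat(AG ~wait) = {n8}
E[~lock U AG ~wait]: least fixpoint, start Z0 = Sat(AG ~wait) = {n8}, add states in Sat(~lock) with some successor in Z. Z1 = {n2, n8}; fixed.
Sat(E[~lock U AG ~wait]) = {n2, n8}
|Sat(E[~lock U AG ~wait])| = |{n2, n8}| = 2.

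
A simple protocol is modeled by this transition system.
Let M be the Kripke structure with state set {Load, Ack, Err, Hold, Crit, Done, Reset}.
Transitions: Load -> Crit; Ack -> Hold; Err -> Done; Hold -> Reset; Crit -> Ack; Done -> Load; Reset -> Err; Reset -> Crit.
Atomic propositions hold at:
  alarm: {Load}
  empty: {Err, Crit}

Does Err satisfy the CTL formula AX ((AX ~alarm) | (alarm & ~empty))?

No

Sat(~alarm) = {Ack, Err, Hold, Crit, Done, Reset}
Sat(AX ~alarm) = {s : every successor in {Ack, Err, Hold, Crit, Done, Reset}} = {Load, Ack, Err, Hold, Crit, Reset}
Sat(~empty) = {Load, Ack, Hold, Done, Reset}
Sat(alarm & ~empty) = {Load}
Sat((AX ~alarm) | (alarm & ~empty)) = {Load, Ack, Err, Hold, Crit, Reset}
Sat(AX ((AX ~alarm) | (alarm & ~empty))) = {s : every successor in {Load, Ack, Err, Hold, Crit, Reset}} = {Load, Ack, Hold, Crit, Done, Reset}
Err ∉ Sat(AX ((AX ~alarm) | (alarm & ~empty))) = {Load, Ack, Hold, Crit, Done, Reset}, so the formula does not hold at Err.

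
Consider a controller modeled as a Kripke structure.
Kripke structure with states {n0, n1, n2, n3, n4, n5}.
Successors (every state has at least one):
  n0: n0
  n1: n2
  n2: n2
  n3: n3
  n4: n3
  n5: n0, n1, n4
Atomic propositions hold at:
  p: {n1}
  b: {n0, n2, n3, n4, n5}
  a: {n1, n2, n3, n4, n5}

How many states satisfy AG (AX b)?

5

Sat(AX b) = {s : every successor in {n0, n2, n3, n4, n5}} = {n0, n1, n2, n3, n4}
AG (AX b): greatest fixpoint, start Z0 = {n0, n1, n2, n3, n4}, keep only states in Sat with every successor in Z. Already a fixed point.
Sat(AG (AX b)) = {n0, n1, n2, n3, n4}
|Sat(AG (AX b))| = |{n0, n1, n2, n3, n4}| = 5.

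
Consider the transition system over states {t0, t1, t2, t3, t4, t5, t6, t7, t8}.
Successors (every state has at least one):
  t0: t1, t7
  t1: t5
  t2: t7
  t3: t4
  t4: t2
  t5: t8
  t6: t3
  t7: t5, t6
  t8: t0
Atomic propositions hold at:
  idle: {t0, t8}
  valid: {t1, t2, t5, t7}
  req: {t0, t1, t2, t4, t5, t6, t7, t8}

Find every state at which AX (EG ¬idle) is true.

Sat(¬idle) = {t1, t2, t3, t4, t5, t6, t7}
EG ¬idle: greatest fixpoint, start Z0 = {t1, t2, t3, t4, t5, t6, t7}, keep only states in Sat with some successor in Z. Z1 = {t1, t2, t3, t4, t6, t7}; Z2 = {t2, t3, t4, t6, t7}; fixed.
Sat(EG ¬idle) = {t2, t3, t4, t6, t7}
Sat(AX (EG ¬idle)) = {s : every successor in {t2, t3, t4, t6, t7}} = {t2, t3, t4, t6}

{t2, t3, t4, t6}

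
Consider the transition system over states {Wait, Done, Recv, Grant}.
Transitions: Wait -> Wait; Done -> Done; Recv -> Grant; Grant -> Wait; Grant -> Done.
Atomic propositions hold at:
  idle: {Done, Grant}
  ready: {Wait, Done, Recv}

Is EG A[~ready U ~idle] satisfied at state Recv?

Sat(~ready) = {Grant}
Sat(~idle) = {Wait, Recv}
A[~ready U ~idle]: least fixpoint, start Z0 = Sat(~idle) = {Wait, Recv}, add states in Sat(~ready) with every successor in Z. Already a fixed point.
Sat(A[~ready U ~idle]) = {Wait, Recv}
EG A[~ready U ~idle]: greatest fixpoint, start Z0 = {Wait, Recv}, keep only states in Sat with some successor in Z. Z1 = {Wait}; fixed.
Sat(EG A[~ready U ~idle]) = {Wait}
Recv ∉ Sat(EG A[~ready U ~idle]) = {Wait}, so the formula does not hold at Recv.

No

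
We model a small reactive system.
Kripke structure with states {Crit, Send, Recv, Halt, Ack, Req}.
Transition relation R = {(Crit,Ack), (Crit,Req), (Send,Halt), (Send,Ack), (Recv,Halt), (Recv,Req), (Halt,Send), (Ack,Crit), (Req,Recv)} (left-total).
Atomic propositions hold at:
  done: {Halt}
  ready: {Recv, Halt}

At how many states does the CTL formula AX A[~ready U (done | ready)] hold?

2

Sat(~ready) = {Crit, Send, Ack, Req}
Sat(done | ready) = {Recv, Halt}
A[~ready U (done | ready)]: least fixpoint, start Z0 = Sat((done | ready)) = {Recv, Halt}, add states in Sat(~ready) with every successor in Z. Z1 = {Recv, Halt, Req}; fixed.
Sat(A[~ready U (done | ready)]) = {Recv, Halt, Req}
Sat(AX A[~ready U (done | ready)]) = {s : every successor in {Recv, Halt, Req}} = {Recv, Req}
|Sat(AX A[~ready U (done | ready)])| = |{Recv, Req}| = 2.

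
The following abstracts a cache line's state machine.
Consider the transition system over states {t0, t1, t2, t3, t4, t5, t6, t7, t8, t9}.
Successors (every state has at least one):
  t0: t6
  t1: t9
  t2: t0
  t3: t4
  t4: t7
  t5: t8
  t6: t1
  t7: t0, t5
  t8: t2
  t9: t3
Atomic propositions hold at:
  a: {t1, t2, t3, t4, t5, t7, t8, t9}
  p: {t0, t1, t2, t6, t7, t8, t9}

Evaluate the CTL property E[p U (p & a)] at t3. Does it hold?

No

Sat(p & a) = {t1, t2, t7, t8, t9}
E[p U (p & a)]: least fixpoint, start Z0 = Sat((p & a)) = {t1, t2, t7, t8, t9}, add states in Sat(p) with some successor in Z. Z1 = {t1, t2, t6, t7, t8, t9}; Z2 = {t0, t1, t2, t6, t7, t8, t9}; fixed.
Sat(E[p U (p & a)]) = {t0, t1, t2, t6, t7, t8, t9}
t3 ∉ Sat(E[p U (p & a)]) = {t0, t1, t2, t6, t7, t8, t9}, so the formula does not hold at t3.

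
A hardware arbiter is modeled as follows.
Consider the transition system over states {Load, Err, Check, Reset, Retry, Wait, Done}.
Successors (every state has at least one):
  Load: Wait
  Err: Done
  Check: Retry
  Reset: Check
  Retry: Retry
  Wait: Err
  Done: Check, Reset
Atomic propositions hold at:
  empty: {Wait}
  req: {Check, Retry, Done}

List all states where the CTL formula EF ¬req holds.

Sat(¬req) = {Load, Err, Reset, Wait}
EF ¬req: least fixpoint, start Z0 = {Load, Err, Reset, Wait}, add states with some successor in Z. Z1 = {Load, Err, Reset, Wait, Done}; fixed.
Sat(EF ¬req) = {Load, Err, Reset, Wait, Done}

{Load, Err, Reset, Wait, Done}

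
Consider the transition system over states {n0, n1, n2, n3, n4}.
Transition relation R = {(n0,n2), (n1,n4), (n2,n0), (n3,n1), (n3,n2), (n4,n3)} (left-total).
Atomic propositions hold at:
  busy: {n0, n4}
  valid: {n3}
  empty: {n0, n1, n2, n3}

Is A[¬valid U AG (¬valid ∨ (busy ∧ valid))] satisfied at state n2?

Sat(¬valid) = {n0, n1, n2, n4}
Sat(busy ∧ valid) = ∅
Sat(¬valid ∨ (busy ∧ valid)) = {n0, n1, n2, n4}
AG (¬valid ∨ (busy ∧ valid)): greatest fixpoint, start Z0 = {n0, n1, n2, n4}, keep only states in Sat with every successor in Z. Z1 = {n0, n1, n2}; Z2 = {n0, n2}; fixed.
Sat(AG (¬valid ∨ (busy ∧ valid))) = {n0, n2}
A[¬valid U AG (¬valid ∨ (busy ∧ valid))]: least fixpoint, start Z0 = Sat(AG (¬valid ∨ (busy ∧ valid))) = {n0, n2}, add states in Sat(¬valid) with every successor in Z. Already a fixed point.
Sat(A[¬valid U AG (¬valid ∨ (busy ∧ valid))]) = {n0, n2}
n2 ∈ Sat(A[¬valid U AG (¬valid ∨ (busy ∧ valid))]) = {n0, n2}, so the formula holds at n2.

Yes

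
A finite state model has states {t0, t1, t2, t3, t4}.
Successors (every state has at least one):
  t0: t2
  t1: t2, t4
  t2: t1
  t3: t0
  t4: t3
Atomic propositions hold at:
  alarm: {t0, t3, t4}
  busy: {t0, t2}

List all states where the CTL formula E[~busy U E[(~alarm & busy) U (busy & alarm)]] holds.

Sat(~busy) = {t1, t3, t4}
Sat(~alarm) = {t1, t2}
Sat(~alarm & busy) = {t2}
Sat(busy & alarm) = {t0}
E[(~alarm & busy) U (busy & alarm)]: least fixpoint, start Z0 = Sat((busy & alarm)) = {t0}, add states in Sat(~alarm & busy) with some successor in Z. Already a fixed point.
Sat(E[(~alarm & busy) U (busy & alarm)]) = {t0}
E[~busy U E[(~alarm & busy) U (busy & alarm)]]: least fixpoint, start Z0 = Sat(E[(~alarm & busy) U (busy & alarm)]) = {t0}, add states in Sat(~busy) with some successor in Z. Z1 = {t0, t3}; Z2 = {t0, t3, t4}; Z3 = {t0, t1, t3, t4}; fixed.
Sat(E[~busy U E[(~alarm & busy) U (busy & alarm)]]) = {t0, t1, t3, t4}

{t0, t1, t3, t4}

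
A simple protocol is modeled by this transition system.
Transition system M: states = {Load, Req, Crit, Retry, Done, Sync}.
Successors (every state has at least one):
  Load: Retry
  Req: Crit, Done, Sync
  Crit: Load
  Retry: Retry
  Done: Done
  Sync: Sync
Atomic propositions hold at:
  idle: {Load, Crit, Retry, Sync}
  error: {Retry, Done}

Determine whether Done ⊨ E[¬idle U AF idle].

No

Sat(¬idle) = {Req, Done}
AF idle: least fixpoint, start Z0 = {Load, Crit, Retry, Sync}, add states with every successor in Z. Already a fixed point.
Sat(AF idle) = {Load, Crit, Retry, Sync}
E[¬idle U AF idle]: least fixpoint, start Z0 = Sat(AF idle) = {Load, Crit, Retry, Sync}, add states in Sat(¬idle) with some successor in Z. Z1 = {Load, Req, Crit, Retry, Sync}; fixed.
Sat(E[¬idle U AF idle]) = {Load, Req, Crit, Retry, Sync}
Done ∉ Sat(E[¬idle U AF idle]) = {Load, Req, Crit, Retry, Sync}, so the formula does not hold at Done.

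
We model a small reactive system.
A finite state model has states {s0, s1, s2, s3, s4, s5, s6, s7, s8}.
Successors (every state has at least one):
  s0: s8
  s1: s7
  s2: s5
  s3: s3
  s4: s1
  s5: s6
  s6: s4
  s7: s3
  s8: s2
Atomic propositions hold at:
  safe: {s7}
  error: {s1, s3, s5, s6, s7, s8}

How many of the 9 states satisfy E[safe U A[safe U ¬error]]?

Sat(¬error) = {s0, s2, s4}
A[safe U ¬error]: least fixpoint, start Z0 = Sat(¬error) = {s0, s2, s4}, add states in Sat(safe) with every successor in Z. Already a fixed point.
Sat(A[safe U ¬error]) = {s0, s2, s4}
E[safe U A[safe U ¬error]]: least fixpoint, start Z0 = Sat(A[safe U ¬error]) = {s0, s2, s4}, add states in Sat(safe) with some successor in Z. Already a fixed point.
Sat(E[safe U A[safe U ¬error]]) = {s0, s2, s4}
|Sat(E[safe U A[safe U ¬error]])| = |{s0, s2, s4}| = 3.

3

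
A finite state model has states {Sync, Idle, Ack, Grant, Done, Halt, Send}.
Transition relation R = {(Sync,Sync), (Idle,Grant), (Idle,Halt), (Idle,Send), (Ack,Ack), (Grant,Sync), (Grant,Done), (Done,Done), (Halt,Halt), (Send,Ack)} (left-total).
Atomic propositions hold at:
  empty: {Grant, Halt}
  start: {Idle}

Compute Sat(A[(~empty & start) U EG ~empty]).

{Sync, Idle, Ack, Done, Send}

Sat(~empty) = {Sync, Idle, Ack, Done, Send}
Sat(~empty & start) = {Idle}
EG ~empty: greatest fixpoint, start Z0 = {Sync, Idle, Ack, Done, Send}, keep only states in Sat with some successor in Z. Already a fixed point.
Sat(EG ~empty) = {Sync, Idle, Ack, Done, Send}
A[(~empty & start) U EG ~empty]: least fixpoint, start Z0 = Sat(EG ~empty) = {Sync, Idle, Ack, Done, Send}, add states in Sat(~empty & start) with every successor in Z. Already a fixed point.
Sat(A[(~empty & start) U EG ~empty]) = {Sync, Idle, Ack, Done, Send}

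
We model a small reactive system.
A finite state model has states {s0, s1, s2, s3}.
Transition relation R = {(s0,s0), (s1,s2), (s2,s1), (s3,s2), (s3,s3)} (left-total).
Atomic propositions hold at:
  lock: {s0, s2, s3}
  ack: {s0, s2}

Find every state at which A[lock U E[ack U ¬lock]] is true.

Sat(¬lock) = {s1}
E[ack U ¬lock]: least fixpoint, start Z0 = Sat(¬lock) = {s1}, add states in Sat(ack) with some successor in Z. Z1 = {s1, s2}; fixed.
Sat(E[ack U ¬lock]) = {s1, s2}
A[lock U E[ack U ¬lock]]: least fixpoint, start Z0 = Sat(E[ack U ¬lock]) = {s1, s2}, add states in Sat(lock) with every successor in Z. Already a fixed point.
Sat(A[lock U E[ack U ¬lock]]) = {s1, s2}

{s1, s2}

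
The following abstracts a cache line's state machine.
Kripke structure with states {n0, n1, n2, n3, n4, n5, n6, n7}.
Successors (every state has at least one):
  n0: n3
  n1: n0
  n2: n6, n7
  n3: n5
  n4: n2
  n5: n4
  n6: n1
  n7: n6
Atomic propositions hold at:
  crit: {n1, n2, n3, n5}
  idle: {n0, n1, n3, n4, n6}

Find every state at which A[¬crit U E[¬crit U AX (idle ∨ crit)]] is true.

{n0, n1, n3, n4, n5, n6, n7}

Sat(¬crit) = {n0, n4, n6, n7}
Sat(idle ∨ crit) = {n0, n1, n2, n3, n4, n5, n6}
Sat(AX (idle ∨ crit)) = {s : every successor in {n0, n1, n2, n3, n4, n5, n6}} = {n0, n1, n3, n4, n5, n6, n7}
E[¬crit U AX (idle ∨ crit)]: least fixpoint, start Z0 = Sat(AX (idle ∨ crit)) = {n0, n1, n3, n4, n5, n6, n7}, add states in Sat(¬crit) with some successor in Z. Already a fixed point.
Sat(E[¬crit U AX (idle ∨ crit)]) = {n0, n1, n3, n4, n5, n6, n7}
A[¬crit U E[¬crit U AX (idle ∨ crit)]]: least fixpoint, start Z0 = Sat(E[¬crit U AX (idle ∨ crit)]) = {n0, n1, n3, n4, n5, n6, n7}, add states in Sat(¬crit) with every successor in Z. Already a fixed point.
Sat(A[¬crit U E[¬crit U AX (idle ∨ crit)]]) = {n0, n1, n3, n4, n5, n6, n7}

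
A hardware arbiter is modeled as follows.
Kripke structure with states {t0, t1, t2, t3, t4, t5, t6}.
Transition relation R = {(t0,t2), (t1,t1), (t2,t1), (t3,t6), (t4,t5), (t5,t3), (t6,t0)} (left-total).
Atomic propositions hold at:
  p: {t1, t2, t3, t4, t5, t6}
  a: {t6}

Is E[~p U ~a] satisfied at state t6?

Sat(~p) = {t0}
Sat(~a) = {t0, t1, t2, t3, t4, t5}
E[~p U ~a]: least fixpoint, start Z0 = Sat(~a) = {t0, t1, t2, t3, t4, t5}, add states in Sat(~p) with some successor in Z. Already a fixed point.
Sat(E[~p U ~a]) = {t0, t1, t2, t3, t4, t5}
t6 ∉ Sat(E[~p U ~a]) = {t0, t1, t2, t3, t4, t5}, so the formula does not hold at t6.

No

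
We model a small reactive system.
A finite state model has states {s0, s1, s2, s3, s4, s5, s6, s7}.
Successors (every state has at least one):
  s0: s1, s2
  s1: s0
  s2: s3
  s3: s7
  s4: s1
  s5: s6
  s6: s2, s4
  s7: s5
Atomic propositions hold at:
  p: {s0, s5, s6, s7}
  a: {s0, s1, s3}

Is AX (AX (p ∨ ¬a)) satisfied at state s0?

No

Sat(¬a) = {s2, s4, s5, s6, s7}
Sat(p ∨ ¬a) = {s0, s2, s4, s5, s6, s7}
Sat(AX (p ∨ ¬a)) = {s : every successor in {s0, s2, s4, s5, s6, s7}} = {s1, s3, s5, s6, s7}
Sat(AX (AX (p ∨ ¬a))) = {s : every successor in {s1, s3, s5, s6, s7}} = {s2, s3, s4, s5, s7}
s0 ∉ Sat(AX (AX (p ∨ ¬a))) = {s2, s3, s4, s5, s7}, so the formula does not hold at s0.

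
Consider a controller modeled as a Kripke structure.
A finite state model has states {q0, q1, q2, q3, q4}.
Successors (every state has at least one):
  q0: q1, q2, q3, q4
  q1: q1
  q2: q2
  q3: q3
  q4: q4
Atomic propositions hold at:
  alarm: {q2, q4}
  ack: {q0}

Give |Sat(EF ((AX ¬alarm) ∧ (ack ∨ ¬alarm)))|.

3

Sat(¬alarm) = {q0, q1, q3}
Sat(AX ¬alarm) = {s : every successor in {q0, q1, q3}} = {q1, q3}
Sat(ack ∨ ¬alarm) = {q0, q1, q3}
Sat((AX ¬alarm) ∧ (ack ∨ ¬alarm)) = {q1, q3}
EF ((AX ¬alarm) ∧ (ack ∨ ¬alarm)): least fixpoint, start Z0 = {q1, q3}, add states with some successor in Z. Z1 = {q0, q1, q3}; fixed.
Sat(EF ((AX ¬alarm) ∧ (ack ∨ ¬alarm))) = {q0, q1, q3}
|Sat(EF ((AX ¬alarm) ∧ (ack ∨ ¬alarm)))| = |{q0, q1, q3}| = 3.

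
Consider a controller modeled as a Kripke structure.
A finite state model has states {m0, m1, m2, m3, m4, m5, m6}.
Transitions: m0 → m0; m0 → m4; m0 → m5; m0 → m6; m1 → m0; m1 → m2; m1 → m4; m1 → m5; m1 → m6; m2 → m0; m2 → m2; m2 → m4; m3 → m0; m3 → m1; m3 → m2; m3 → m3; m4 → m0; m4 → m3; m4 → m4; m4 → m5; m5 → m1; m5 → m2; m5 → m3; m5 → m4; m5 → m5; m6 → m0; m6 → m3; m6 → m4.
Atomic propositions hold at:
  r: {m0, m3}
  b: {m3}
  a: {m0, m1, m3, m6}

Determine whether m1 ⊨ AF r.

No

AF r: least fixpoint, start Z0 = {m0, m3}, add states with every successor in Z. Already a fixed point.
Sat(AF r) = {m0, m3}
m1 ∉ Sat(AF r) = {m0, m3}, so the formula does not hold at m1.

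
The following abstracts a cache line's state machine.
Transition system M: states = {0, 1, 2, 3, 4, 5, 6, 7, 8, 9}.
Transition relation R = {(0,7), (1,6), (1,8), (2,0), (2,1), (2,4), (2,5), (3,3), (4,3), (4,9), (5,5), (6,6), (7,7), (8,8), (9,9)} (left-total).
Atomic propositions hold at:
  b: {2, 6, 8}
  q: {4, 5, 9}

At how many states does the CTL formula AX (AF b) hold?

AF b: least fixpoint, start Z0 = {2, 6, 8}, add states with every successor in Z. Z1 = {1, 2, 6, 8}; fixed.
Sat(AF b) = {1, 2, 6, 8}
Sat(AX (AF b)) = {s : every successor in {1, 2, 6, 8}} = {1, 6, 8}
|Sat(AX (AF b))| = |{1, 6, 8}| = 3.

3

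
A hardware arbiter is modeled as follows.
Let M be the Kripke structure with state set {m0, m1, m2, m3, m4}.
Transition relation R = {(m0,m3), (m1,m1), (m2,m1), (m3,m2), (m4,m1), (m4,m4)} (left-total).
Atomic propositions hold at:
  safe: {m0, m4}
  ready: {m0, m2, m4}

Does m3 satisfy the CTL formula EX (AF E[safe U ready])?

Yes

E[safe U ready]: least fixpoint, start Z0 = Sat(ready) = {m0, m2, m4}, add states in Sat(safe) with some successor in Z. Already a fixed point.
Sat(E[safe U ready]) = {m0, m2, m4}
AF E[safe U ready]: least fixpoint, start Z0 = {m0, m2, m4}, add states with every successor in Z. Z1 = {m0, m2, m3, m4}; fixed.
Sat(AF E[safe U ready]) = {m0, m2, m3, m4}
Sat(EX (AF E[safe U ready])) = {s : some successor in {m0, m2, m3, m4}} = {m0, m3, m4}
m3 ∈ Sat(EX (AF E[safe U ready])) = {m0, m3, m4}, so the formula holds at m3.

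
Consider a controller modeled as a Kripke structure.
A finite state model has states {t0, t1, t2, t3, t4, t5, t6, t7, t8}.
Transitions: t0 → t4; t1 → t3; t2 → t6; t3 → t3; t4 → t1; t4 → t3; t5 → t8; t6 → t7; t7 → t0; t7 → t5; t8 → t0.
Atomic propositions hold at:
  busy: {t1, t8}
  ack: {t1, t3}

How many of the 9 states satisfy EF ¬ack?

Sat(¬ack) = {t0, t2, t4, t5, t6, t7, t8}
EF ¬ack: least fixpoint, start Z0 = {t0, t2, t4, t5, t6, t7, t8}, add states with some successor in Z. Already a fixed point.
Sat(EF ¬ack) = {t0, t2, t4, t5, t6, t7, t8}
|Sat(EF ¬ack)| = |{t0, t2, t4, t5, t6, t7, t8}| = 7.

7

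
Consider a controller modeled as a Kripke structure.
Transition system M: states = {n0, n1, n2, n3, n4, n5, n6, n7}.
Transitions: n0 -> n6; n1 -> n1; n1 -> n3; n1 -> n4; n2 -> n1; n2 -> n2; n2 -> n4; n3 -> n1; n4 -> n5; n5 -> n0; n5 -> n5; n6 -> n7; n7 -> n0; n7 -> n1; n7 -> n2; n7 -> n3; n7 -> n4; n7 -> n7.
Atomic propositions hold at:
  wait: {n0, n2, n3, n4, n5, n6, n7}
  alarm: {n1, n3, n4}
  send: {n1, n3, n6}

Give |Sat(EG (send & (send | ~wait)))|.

Sat(~wait) = {n1}
Sat(send | ~wait) = {n1, n3, n6}
Sat(send & (send | ~wait)) = {n1, n3, n6}
EG (send & (send | ~wait)): greatest fixpoint, start Z0 = {n1, n3, n6}, keep only states in Sat with some successor in Z. Z1 = {n1, n3}; fixed.
Sat(EG (send & (send | ~wait))) = {n1, n3}
|Sat(EG (send & (send | ~wait)))| = |{n1, n3}| = 2.

2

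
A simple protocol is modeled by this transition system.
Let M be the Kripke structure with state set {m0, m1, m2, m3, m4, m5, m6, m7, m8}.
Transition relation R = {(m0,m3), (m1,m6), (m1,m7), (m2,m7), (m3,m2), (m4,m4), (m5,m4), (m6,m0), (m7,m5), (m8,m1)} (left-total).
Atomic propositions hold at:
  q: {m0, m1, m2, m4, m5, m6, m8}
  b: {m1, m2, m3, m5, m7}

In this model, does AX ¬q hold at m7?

No

Sat(¬q) = {m3, m7}
Sat(AX ¬q) = {s : every successor in {m3, m7}} = {m0, m2}
m7 ∉ Sat(AX ¬q) = {m0, m2}, so the formula does not hold at m7.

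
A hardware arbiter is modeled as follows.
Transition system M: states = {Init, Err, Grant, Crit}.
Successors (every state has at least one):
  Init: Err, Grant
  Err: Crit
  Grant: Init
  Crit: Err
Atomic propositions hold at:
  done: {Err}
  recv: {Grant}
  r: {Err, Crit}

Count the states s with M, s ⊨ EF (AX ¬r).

Sat(¬r) = {Init, Grant}
Sat(AX ¬r) = {s : every successor in {Init, Grant}} = {Grant}
EF (AX ¬r): least fixpoint, start Z0 = {Grant}, add states with some successor in Z. Z1 = {Init, Grant}; fixed.
Sat(EF (AX ¬r)) = {Init, Grant}
|Sat(EF (AX ¬r))| = |{Init, Grant}| = 2.

2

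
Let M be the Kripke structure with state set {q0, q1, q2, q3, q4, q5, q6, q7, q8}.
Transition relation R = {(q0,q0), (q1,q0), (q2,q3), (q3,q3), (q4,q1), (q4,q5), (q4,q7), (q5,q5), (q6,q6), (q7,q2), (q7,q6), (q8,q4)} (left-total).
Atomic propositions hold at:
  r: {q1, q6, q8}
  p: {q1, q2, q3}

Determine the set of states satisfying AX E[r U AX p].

Sat(AX p) = {s : every successor in {q1, q2, q3}} = {q2, q3}
E[r U AX p]: least fixpoint, start Z0 = Sat(AX p) = {q2, q3}, add states in Sat(r) with some successor in Z. Already a fixed point.
Sat(E[r U AX p]) = {q2, q3}
Sat(AX E[r U AX p]) = {s : every successor in {q2, q3}} = {q2, q3}

{q2, q3}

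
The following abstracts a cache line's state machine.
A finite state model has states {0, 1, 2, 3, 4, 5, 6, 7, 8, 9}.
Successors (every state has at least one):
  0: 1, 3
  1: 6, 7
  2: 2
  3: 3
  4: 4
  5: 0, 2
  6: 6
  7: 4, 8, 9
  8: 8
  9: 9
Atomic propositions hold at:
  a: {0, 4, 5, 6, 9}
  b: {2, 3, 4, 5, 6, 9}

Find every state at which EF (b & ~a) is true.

{0, 2, 3, 5}

Sat(~a) = {1, 2, 3, 7, 8}
Sat(b & ~a) = {2, 3}
EF (b & ~a): least fixpoint, start Z0 = {2, 3}, add states with some successor in Z. Z1 = {0, 2, 3, 5}; fixed.
Sat(EF (b & ~a)) = {0, 2, 3, 5}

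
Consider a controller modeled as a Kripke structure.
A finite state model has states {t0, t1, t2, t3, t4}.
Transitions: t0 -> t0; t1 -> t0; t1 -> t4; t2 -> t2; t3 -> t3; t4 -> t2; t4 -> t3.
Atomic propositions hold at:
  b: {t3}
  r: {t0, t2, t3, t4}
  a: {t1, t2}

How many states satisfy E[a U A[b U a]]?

2

A[b U a]: least fixpoint, start Z0 = Sat(a) = {t1, t2}, add states in Sat(b) with every successor in Z. Already a fixed point.
Sat(A[b U a]) = {t1, t2}
E[a U A[b U a]]: least fixpoint, start Z0 = Sat(A[b U a]) = {t1, t2}, add states in Sat(a) with some successor in Z. Already a fixed point.
Sat(E[a U A[b U a]]) = {t1, t2}
|Sat(E[a U A[b U a]])| = |{t1, t2}| = 2.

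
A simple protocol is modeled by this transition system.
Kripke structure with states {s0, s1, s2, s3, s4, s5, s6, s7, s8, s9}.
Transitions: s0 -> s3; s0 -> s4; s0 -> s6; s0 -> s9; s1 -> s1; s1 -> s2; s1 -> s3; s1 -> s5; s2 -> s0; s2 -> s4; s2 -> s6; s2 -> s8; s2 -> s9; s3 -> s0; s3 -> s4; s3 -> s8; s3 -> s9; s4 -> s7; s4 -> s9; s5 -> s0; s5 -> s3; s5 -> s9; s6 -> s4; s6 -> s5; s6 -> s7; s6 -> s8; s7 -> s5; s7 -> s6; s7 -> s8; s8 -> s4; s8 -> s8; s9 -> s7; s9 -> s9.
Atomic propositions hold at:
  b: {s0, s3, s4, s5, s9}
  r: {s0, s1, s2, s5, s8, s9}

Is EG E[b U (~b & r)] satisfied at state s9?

Sat(~b) = {s1, s2, s6, s7, s8}
Sat(~b & r) = {s1, s2, s8}
E[b U (~b & r)]: least fixpoint, start Z0 = Sat((~b & r)) = {s1, s2, s8}, add states in Sat(b) with some successor in Z. Z1 = {s1, s2, s3, s8}; Z2 = {s0, s1, s2, s3, s5, s8}; fixed.
Sat(E[b U (~b & r)]) = {s0, s1, s2, s3, s5, s8}
EG E[b U (~b & r)]: greatest fixpoint, start Z0 = {s0, s1, s2, s3, s5, s8}, keep only states in Sat with some successor in Z. Already a fixed point.
Sat(EG E[b U (~b & r)]) = {s0, s1, s2, s3, s5, s8}
s9 ∉ Sat(EG E[b U (~b & r)]) = {s0, s1, s2, s3, s5, s8}, so the formula does not hold at s9.

No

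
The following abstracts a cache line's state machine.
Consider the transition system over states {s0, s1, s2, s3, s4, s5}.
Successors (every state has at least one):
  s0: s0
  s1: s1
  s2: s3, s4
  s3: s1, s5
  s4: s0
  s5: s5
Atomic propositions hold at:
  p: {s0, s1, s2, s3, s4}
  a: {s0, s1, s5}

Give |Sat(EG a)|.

EG a: greatest fixpoint, start Z0 = {s0, s1, s5}, keep only states in Sat with some successor in Z. Already a fixed point.
Sat(EG a) = {s0, s1, s5}
|Sat(EG a)| = |{s0, s1, s5}| = 3.

3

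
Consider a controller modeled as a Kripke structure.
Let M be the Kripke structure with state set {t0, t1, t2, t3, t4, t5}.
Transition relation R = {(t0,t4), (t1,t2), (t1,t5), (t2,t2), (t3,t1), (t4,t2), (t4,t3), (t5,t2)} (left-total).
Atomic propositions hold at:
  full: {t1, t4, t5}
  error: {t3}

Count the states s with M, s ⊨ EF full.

5

EF full: least fixpoint, start Z0 = {t1, t4, t5}, add states with some successor in Z. Z1 = {t0, t1, t3, t4, t5}; fixed.
Sat(EF full) = {t0, t1, t3, t4, t5}
|Sat(EF full)| = |{t0, t1, t3, t4, t5}| = 5.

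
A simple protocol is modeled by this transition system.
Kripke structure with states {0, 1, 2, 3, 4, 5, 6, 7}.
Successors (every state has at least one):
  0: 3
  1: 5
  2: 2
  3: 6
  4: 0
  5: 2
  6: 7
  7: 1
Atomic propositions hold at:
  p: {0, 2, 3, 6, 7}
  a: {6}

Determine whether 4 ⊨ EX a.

Sat(EX a) = {s : some successor in {6}} = {3}
4 ∉ Sat(EX a) = {3}, so the formula does not hold at 4.

No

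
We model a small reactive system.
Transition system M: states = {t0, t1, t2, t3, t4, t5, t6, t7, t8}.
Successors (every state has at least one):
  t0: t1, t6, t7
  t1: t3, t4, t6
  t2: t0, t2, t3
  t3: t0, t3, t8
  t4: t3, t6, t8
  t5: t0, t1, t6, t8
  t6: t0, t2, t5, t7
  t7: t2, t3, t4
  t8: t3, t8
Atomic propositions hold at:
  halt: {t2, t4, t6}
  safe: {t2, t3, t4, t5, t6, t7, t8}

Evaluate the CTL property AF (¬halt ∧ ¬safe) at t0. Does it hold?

Yes

Sat(¬halt) = {t0, t1, t3, t5, t7, t8}
Sat(¬safe) = {t0, t1}
Sat(¬halt ∧ ¬safe) = {t0, t1}
AF (¬halt ∧ ¬safe): least fixpoint, start Z0 = {t0, t1}, add states with every successor in Z. Already a fixed point.
Sat(AF (¬halt ∧ ¬safe)) = {t0, t1}
t0 ∈ Sat(AF (¬halt ∧ ¬safe)) = {t0, t1}, so the formula holds at t0.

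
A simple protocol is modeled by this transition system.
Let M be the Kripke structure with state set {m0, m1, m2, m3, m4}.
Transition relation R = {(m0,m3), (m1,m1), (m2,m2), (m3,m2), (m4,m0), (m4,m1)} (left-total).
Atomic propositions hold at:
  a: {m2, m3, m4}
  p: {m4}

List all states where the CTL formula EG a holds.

EG a: greatest fixpoint, start Z0 = {m2, m3, m4}, keep only states in Sat with some successor in Z. Z1 = {m2, m3}; fixed.
Sat(EG a) = {m2, m3}

{m2, m3}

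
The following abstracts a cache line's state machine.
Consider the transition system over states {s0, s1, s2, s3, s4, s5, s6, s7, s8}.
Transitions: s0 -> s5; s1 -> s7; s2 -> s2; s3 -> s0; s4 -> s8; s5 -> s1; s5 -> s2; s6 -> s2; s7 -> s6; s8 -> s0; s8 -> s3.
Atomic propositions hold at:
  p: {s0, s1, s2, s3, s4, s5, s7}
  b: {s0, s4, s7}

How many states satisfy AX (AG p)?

AG p: greatest fixpoint, start Z0 = {s0, s1, s2, s3, s4, s5, s7}, keep only states in Sat with every successor in Z. Z1 = {s0, s1, s2, s3, s5}; Z2 = {s0, s2, s3, s5}; Z3 = {s0, s2, s3}; Z4 = {s2, s3}; Z5 = {s2}; fixed.
Sat(AG p) = {s2}
Sat(AX (AG p)) = {s : every successor in {s2}} = {s2, s6}
|Sat(AX (AG p))| = |{s2, s6}| = 2.

2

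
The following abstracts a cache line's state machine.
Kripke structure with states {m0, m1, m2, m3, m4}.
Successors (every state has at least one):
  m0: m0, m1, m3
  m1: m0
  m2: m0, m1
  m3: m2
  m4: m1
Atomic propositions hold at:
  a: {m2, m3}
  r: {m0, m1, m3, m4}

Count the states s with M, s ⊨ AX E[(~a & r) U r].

Sat(~a) = {m0, m1, m4}
Sat(~a & r) = {m0, m1, m4}
E[(~a & r) U r]: least fixpoint, start Z0 = Sat(r) = {m0, m1, m3, m4}, add states in Sat(~a & r) with some successor in Z. Already a fixed point.
Sat(E[(~a & r) U r]) = {m0, m1, m3, m4}
Sat(AX E[(~a & r) U r]) = {s : every successor in {m0, m1, m3, m4}} = {m0, m1, m2, m4}
|Sat(AX E[(~a & r) U r])| = |{m0, m1, m2, m4}| = 4.

4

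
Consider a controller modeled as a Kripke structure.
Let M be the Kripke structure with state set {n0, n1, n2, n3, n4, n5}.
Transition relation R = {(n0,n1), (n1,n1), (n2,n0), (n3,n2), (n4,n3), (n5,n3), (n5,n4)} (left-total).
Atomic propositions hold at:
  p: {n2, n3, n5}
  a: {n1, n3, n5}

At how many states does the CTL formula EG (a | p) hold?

Sat(a | p) = {n1, n2, n3, n5}
EG (a | p): greatest fixpoint, start Z0 = {n1, n2, n3, n5}, keep only states in Sat with some successor in Z. Z1 = {n1, n3, n5}; Z2 = {n1, n5}; Z3 = {n1}; fixed.
Sat(EG (a | p)) = {n1}
|Sat(EG (a | p))| = |{n1}| = 1.

1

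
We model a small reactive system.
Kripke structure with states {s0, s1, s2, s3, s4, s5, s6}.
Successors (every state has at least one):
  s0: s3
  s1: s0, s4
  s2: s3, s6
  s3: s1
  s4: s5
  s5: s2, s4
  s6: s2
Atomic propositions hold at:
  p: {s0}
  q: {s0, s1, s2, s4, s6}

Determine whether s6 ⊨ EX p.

Sat(EX p) = {s : some successor in {s0}} = {s1}
s6 ∉ Sat(EX p) = {s1}, so the formula does not hold at s6.

No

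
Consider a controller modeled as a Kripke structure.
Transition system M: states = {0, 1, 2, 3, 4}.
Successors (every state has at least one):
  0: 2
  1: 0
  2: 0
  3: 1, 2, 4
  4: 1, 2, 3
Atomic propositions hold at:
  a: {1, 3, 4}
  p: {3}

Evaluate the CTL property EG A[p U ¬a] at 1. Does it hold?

Sat(¬a) = {0, 2}
A[p U ¬a]: least fixpoint, start Z0 = Sat(¬a) = {0, 2}, add states in Sat(p) with every successor in Z. Already a fixed point.
Sat(A[p U ¬a]) = {0, 2}
EG A[p U ¬a]: greatest fixpoint, start Z0 = {0, 2}, keep only states in Sat with some successor in Z. Already a fixed point.
Sat(EG A[p U ¬a]) = {0, 2}
1 ∉ Sat(EG A[p U ¬a]) = {0, 2}, so the formula does not hold at 1.

No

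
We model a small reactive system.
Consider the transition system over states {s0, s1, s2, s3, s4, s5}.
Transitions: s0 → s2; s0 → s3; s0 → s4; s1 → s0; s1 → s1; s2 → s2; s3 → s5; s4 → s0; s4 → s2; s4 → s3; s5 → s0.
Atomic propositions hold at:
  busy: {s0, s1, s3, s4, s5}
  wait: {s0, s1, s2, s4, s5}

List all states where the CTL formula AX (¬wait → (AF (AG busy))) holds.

Sat(¬wait) = {s3}
AG busy: greatest fixpoint, start Z0 = {s0, s1, s3, s4, s5}, keep only states in Sat with every successor in Z. Z1 = {s1, s3, s5}; Z2 = {s3}; Z3 = ∅; fixed.
Sat(AG busy) = ∅
AF (AG busy): least fixpoint, start Z0 = ∅, add states with every successor in Z. Already a fixed point.
Sat(AF (AG busy)) = ∅
Sat(¬wait → (AF (AG busy))) = {s0, s1, s2, s4, s5}
Sat(AX (¬wait → (AF (AG busy)))) = {s : every successor in {s0, s1, s2, s4, s5}} = {s1, s2, s3, s5}

{s1, s2, s3, s5}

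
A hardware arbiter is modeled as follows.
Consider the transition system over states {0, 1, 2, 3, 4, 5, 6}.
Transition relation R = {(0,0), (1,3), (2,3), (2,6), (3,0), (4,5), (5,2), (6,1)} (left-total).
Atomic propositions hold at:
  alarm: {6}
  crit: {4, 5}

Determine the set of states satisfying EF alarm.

{2, 4, 5, 6}

EF alarm: least fixpoint, start Z0 = {6}, add states with some successor in Z. Z1 = {2, 6}; Z2 = {2, 5, 6}; Z3 = {2, 4, 5, 6}; fixed.
Sat(EF alarm) = {2, 4, 5, 6}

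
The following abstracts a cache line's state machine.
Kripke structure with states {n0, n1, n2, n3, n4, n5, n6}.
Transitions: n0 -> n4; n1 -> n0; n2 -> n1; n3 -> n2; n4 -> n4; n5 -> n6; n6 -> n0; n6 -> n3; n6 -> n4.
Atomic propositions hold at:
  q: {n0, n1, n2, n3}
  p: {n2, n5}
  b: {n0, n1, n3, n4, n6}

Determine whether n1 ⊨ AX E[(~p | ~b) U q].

Sat(~p) = {n0, n1, n3, n4, n6}
Sat(~b) = {n2, n5}
Sat(~p | ~b) = {n0, n1, n2, n3, n4, n5, n6}
E[(~p | ~b) U q]: least fixpoint, start Z0 = Sat(q) = {n0, n1, n2, n3}, add states in Sat(~p | ~b) with some successor in Z. Z1 = {n0, n1, n2, n3, n6}; Z2 = {n0, n1, n2, n3, n5, n6}; fixed.
Sat(E[(~p | ~b) U q]) = {n0, n1, n2, n3, n5, n6}
Sat(AX E[(~p | ~b) U q]) = {s : every successor in {n0, n1, n2, n3, n5, n6}} = {n1, n2, n3, n5}
n1 ∈ Sat(AX E[(~p | ~b) U q]) = {n1, n2, n3, n5}, so the formula holds at n1.

Yes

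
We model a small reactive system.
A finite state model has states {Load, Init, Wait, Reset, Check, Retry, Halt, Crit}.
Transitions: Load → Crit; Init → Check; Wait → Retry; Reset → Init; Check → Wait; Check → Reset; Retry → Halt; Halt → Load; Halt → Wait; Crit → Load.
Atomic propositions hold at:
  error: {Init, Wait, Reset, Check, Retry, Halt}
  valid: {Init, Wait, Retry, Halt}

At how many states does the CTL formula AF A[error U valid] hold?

A[error U valid]: least fixpoint, start Z0 = Sat(valid) = {Init, Wait, Retry, Halt}, add states in Sat(error) with every successor in Z. Z1 = {Init, Wait, Reset, Retry, Halt}; Z2 = {Init, Wait, Reset, Check, Retry, Halt}; fixed.
Sat(A[error U valid]) = {Init, Wait, Reset, Check, Retry, Halt}
AF A[error U valid]: least fixpoint, start Z0 = {Init, Wait, Reset, Check, Retry, Halt}, add states with every successor in Z. Already a fixed point.
Sat(AF A[error U valid]) = {Init, Wait, Reset, Check, Retry, Halt}
|Sat(AF A[error U valid])| = |{Init, Wait, Reset, Check, Retry, Halt}| = 6.

6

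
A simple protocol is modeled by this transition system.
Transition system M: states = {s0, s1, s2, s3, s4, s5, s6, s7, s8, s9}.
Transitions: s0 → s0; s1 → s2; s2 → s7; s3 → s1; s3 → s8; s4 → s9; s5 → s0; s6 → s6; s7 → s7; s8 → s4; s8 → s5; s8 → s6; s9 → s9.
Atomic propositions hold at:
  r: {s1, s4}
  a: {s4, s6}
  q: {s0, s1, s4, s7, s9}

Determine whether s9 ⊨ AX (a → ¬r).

Sat(¬r) = {s0, s2, s3, s5, s6, s7, s8, s9}
Sat(a → ¬r) = {s0, s1, s2, s3, s5, s6, s7, s8, s9}
Sat(AX (a → ¬r)) = {s : every successor in {s0, s1, s2, s3, s5, s6, s7, s8, s9}} = {s0, s1, s2, s3, s4, s5, s6, s7, s9}
s9 ∈ Sat(AX (a → ¬r)) = {s0, s1, s2, s3, s4, s5, s6, s7, s9}, so the formula holds at s9.

Yes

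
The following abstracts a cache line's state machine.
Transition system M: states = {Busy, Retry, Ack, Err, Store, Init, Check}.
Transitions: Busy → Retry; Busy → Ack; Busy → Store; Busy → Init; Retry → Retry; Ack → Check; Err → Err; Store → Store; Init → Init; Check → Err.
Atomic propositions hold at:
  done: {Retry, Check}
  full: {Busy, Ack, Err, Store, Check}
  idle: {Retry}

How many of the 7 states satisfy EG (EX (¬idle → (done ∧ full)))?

2

Sat(¬idle) = {Busy, Ack, Err, Store, Init, Check}
Sat(done ∧ full) = {Check}
Sat(¬idle → (done ∧ full)) = {Retry, Check}
Sat(EX (¬idle → (done ∧ full))) = {s : some successor in {Retry, Check}} = {Busy, Retry, Ack}
EG (EX (¬idle → (done ∧ full))): greatest fixpoint, start Z0 = {Busy, Retry, Ack}, keep only states in Sat with some successor in Z. Z1 = {Busy, Retry}; fixed.
Sat(EG (EX (¬idle → (done ∧ full)))) = {Busy, Retry}
|Sat(EG (EX (¬idle → (done ∧ full))))| = |{Busy, Retry}| = 2.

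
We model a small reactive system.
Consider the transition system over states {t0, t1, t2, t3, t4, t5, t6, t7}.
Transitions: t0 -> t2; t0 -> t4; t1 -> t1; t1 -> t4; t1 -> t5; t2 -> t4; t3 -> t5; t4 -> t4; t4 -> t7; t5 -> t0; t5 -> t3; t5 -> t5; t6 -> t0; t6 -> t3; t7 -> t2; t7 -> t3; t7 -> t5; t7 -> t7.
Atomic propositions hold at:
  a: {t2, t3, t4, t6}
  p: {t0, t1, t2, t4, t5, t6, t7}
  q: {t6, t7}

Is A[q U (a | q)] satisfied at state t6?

Yes

Sat(a | q) = {t2, t3, t4, t6, t7}
A[q U (a | q)]: least fixpoint, start Z0 = Sat((a | q)) = {t2, t3, t4, t6, t7}, add states in Sat(q) with every successor in Z. Already a fixed point.
Sat(A[q U (a | q)]) = {t2, t3, t4, t6, t7}
t6 ∈ Sat(A[q U (a | q)]) = {t2, t3, t4, t6, t7}, so the formula holds at t6.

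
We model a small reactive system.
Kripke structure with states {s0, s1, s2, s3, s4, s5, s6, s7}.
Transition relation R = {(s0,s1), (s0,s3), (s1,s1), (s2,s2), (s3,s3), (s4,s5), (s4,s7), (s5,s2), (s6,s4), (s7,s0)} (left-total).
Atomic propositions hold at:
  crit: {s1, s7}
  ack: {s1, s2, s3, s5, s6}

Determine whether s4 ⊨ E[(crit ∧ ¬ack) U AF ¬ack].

Sat(¬ack) = {s0, s4, s7}
Sat(crit ∧ ¬ack) = {s7}
AF ¬ack: least fixpoint, start Z0 = {s0, s4, s7}, add states with every successor in Z. Z1 = {s0, s4, s6, s7}; fixed.
Sat(AF ¬ack) = {s0, s4, s6, s7}
E[(crit ∧ ¬ack) U AF ¬ack]: least fixpoint, start Z0 = Sat(AF ¬ack) = {s0, s4, s6, s7}, add states in Sat(crit ∧ ¬ack) with some successor in Z. Already a fixed point.
Sat(E[(crit ∧ ¬ack) U AF ¬ack]) = {s0, s4, s6, s7}
s4 ∈ Sat(E[(crit ∧ ¬ack) U AF ¬ack]) = {s0, s4, s6, s7}, so the formula holds at s4.

Yes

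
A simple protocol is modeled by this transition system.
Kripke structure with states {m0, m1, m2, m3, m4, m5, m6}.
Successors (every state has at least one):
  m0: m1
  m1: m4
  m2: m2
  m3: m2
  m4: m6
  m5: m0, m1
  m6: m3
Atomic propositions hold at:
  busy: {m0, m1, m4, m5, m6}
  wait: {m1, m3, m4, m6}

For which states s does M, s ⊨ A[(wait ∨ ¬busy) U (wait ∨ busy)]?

Sat(¬busy) = {m2, m3}
Sat(wait ∨ ¬busy) = {m1, m2, m3, m4, m6}
Sat(wait ∨ busy) = {m0, m1, m3, m4, m5, m6}
A[(wait ∨ ¬busy) U (wait ∨ busy)]: least fixpoint, start Z0 = Sat((wait ∨ busy)) = {m0, m1, m3, m4, m5, m6}, add states in Sat(wait ∨ ¬busy) with every successor in Z. Already a fixed point.
Sat(A[(wait ∨ ¬busy) U (wait ∨ busy)]) = {m0, m1, m3, m4, m5, m6}

{m0, m1, m3, m4, m5, m6}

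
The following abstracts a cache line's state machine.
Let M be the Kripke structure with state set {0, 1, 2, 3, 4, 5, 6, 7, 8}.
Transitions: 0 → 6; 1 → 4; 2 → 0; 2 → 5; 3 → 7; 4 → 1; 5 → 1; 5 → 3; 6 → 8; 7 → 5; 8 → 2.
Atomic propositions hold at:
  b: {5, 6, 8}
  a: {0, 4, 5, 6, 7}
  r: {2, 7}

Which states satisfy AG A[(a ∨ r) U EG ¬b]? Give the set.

Sat(a ∨ r) = {0, 2, 4, 5, 6, 7}
Sat(¬b) = {0, 1, 2, 3, 4, 7}
EG ¬b: greatest fixpoint, start Z0 = {0, 1, 2, 3, 4, 7}, keep only states in Sat with some successor in Z. Z1 = {1, 2, 3, 4}; Z2 = {1, 4}; fixed.
Sat(EG ¬b) = {1, 4}
A[(a ∨ r) U EG ¬b]: least fixpoint, start Z0 = Sat(EG ¬b) = {1, 4}, add states in Sat(a ∨ r) with every successor in Z. Already a fixed point.
Sat(A[(a ∨ r) U EG ¬b]) = {1, 4}
AG A[(a ∨ r) U EG ¬b]: greatest fixpoint, start Z0 = {1, 4}, keep only states in Sat with every successor in Z. Already a fixed point.
Sat(AG A[(a ∨ r) U EG ¬b]) = {1, 4}

{1, 4}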